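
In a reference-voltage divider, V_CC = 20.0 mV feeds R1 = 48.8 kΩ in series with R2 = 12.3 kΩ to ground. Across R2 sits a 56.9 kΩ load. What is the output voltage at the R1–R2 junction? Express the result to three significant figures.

R2 ‖ R_L = (12.3 × 56.9)/(12.3 + 56.9) = 10.11 kΩ.
Voltage divider with the loaded lower leg: V_out = 20.0 × 10.11/(48.8 + 10.11) = 20.0 × 0.1717 = 3.433 mV.
(Unloaded it would be 4.03 mV; the load pulls it down.)

V_out ≈ 3.43 mV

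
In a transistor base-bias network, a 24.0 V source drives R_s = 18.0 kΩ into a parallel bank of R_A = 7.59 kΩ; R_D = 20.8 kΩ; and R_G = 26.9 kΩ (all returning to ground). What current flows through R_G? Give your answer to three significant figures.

I ≈ 0.182 mA

Combine the parallel branches: R_p = (1/7.59 + 1/20.8 + 1/26.9)⁻¹ = 4.608 kΩ.
V_A = 24.0 × 4.608/22.61 = 4.892 V.
Branch current I = V_A/R_G = 4.892/26.9 = 0.1819 mA.
(Check via current divider: I_total = 1.062 mA; share G_k/ΣG = 0.1713 → same result.)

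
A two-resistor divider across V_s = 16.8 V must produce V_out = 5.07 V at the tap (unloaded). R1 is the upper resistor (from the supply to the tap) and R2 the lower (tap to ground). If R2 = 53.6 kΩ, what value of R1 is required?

R1 ≈ 124 kΩ

V_out/V_s = R2/(R1+R2) = 0.3018.
So R1 = R2 · (V_s/V_out − 1) = 53.6 × (16.8/5.07 − 1) = 53.6 × 2.314 = 124.0 kΩ.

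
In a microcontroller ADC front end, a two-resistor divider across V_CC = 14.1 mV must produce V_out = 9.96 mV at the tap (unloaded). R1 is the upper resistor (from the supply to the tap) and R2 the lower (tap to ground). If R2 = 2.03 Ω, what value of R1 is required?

R1 ≈ 0.844 Ω

The divider ratio is R2/(R1+R2) = 9.96/14.1 = 0.7064.
So R1 = R2 · (V_CC/V_out − 1) = 2.03 × (14.1/9.96 − 1) = 2.03 × 0.4157 = 0.8438 Ω.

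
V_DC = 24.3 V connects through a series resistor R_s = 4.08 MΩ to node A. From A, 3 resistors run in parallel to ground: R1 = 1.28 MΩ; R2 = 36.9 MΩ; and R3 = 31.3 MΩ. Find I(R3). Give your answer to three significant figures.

Equivalent of the parallel group: R_p = 1.190 MΩ.
V_A = 24.3 × 1.190/5.270 = 5.487 V.
Branch current I = V_A/R3 = 5.487/31.3 = 0.1753 µA.

I ≈ 0.175 µA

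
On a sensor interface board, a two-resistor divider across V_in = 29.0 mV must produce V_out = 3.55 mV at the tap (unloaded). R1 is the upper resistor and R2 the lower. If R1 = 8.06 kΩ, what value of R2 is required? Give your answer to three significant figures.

R2 ≈ 1.12 kΩ

Required fraction k = V_out/V_in = 0.1224.
So R2 = R1 · V_out/(V_in − V_out) = 8.06 × 3.55/(29.0 − 3.55) = 8.06 × 0.1395 = 1.124 kΩ.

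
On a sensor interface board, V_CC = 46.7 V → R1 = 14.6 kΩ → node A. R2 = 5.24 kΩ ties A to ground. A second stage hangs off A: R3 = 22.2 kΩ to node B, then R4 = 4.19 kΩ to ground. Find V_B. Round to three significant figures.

Looking into the second stage from A: R3 + R4 = 26.39 kΩ appears in parallel with R2.
Effective lower resistance at A: R2 ‖ 26.39 = 4.372 kΩ.
First divider: V_A = V_CC · 4.372/(14.6 + 4.372) = 10.76 V.
Then the unloaded second divider: V_B = V_A × R4/(R3+R4) = 10.76 × 0.1588 = 1.709 V.

V_B ≈ 1.71 V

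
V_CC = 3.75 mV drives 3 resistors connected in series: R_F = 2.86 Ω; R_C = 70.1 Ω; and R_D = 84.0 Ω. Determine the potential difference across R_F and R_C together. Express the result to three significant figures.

Total series resistance ΣR = 2.86 + 70.1 + 84.0 = 157.0 Ω.
R_{R_F..R_C} = 2.86 + 70.1 = 72.96 Ω.
Voltage divider: V = V_CC · (72.96 / 157.0) = 3.75 × 0.4648 = 1.743 mV.

V ≈ 1.74 mV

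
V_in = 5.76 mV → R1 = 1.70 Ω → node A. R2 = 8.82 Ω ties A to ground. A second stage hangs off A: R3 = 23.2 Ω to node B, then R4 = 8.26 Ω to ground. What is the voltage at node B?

V_B ≈ 1.21 mV

Node A sees R2 in parallel with the series input of stage 2, R3 + R4 = 31.46 Ω.
R2 ‖ (R3+R4) = 6.889 Ω.
So V_A = 5.76 × 0.8021 = 4.620 mV.
V_B = V_A × 0.2626 = 1.213 mV.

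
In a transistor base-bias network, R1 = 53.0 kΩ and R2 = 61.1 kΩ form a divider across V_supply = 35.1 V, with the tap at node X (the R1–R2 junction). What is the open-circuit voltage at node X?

V_th ≈ 18.8 V

Open-circuit (no load on X): V_th = V_supply · R2/(R1 + R2) = 35.1 × 61.1/(53.00 + 61.1) = 18.80 V.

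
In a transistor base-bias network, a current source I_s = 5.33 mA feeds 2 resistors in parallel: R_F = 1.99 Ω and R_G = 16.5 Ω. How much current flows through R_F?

For two parallel branches, I_k = I_s · (other R)/(sum of R).
I(R_F) = 5.33 × 16.5/(1.99 + 16.5) = 5.33 × 0.8924 = 4.756 mA.

I ≈ 4.76 mA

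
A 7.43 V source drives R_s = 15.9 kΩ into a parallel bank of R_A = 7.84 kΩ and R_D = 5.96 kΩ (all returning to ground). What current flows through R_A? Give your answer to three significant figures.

I ≈ 0.166 mA

Combine the parallel branches: R_p = (1/7.84 + 1/5.96)⁻¹ = 3.386 kΩ.
V_A by voltage divider: V_A = 7.43 × 3.386/(15.9 + 3.386) = 1.304 V.
Branch current I = V_A/R_A = 1.304/7.84 = 0.1664 mA.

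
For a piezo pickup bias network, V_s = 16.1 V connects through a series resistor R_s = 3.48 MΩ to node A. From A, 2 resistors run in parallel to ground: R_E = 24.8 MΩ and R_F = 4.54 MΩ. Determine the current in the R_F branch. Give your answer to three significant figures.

Parallel bank: R_p = 1/(1/24.8 + 1/4.54) = 3.837 MΩ.
Node voltage V_A = V_s · R_p/(R_s + R_p) = 16.1 × 0.5244 = 8.443 V.
I(R_F) = V_A / R_F = 8.443/4.54 = 1.860 µA.

I ≈ 1.86 µA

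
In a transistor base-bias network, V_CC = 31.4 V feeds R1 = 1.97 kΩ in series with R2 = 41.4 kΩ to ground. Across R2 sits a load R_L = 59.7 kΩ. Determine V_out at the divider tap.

R2 ‖ R_L = (41.4 × 59.7)/(41.4 + 59.7) = 24.45 kΩ.
Then V_out = V_CC · R2'/(R1 + R2') = 31.4 × 24.45/26.42 = 29.06 V.
(Unloaded it would be 30.0 V; the load pulls it down.)

V_out ≈ 29.1 V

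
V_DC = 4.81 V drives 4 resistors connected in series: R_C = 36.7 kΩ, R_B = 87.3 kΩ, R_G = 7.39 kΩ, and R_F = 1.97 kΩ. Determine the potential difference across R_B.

V ≈ 3.15 V

ΣR = 36.7 + 87.3 + 7.39 + 1.97 = 133.4 kΩ.
By the voltage-divider rule, V = 4.81 × 87.30/133.4 = 3.149 V.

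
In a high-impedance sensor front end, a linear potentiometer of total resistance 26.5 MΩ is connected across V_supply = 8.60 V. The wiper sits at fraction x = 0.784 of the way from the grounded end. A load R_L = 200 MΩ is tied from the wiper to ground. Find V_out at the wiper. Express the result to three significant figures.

V_out ≈ 6.59 V

The pot divides into 5.724 MΩ above the wiper and 20.78 MΩ below.
Lower segment in parallel with the load: 20.78 ‖ 200 = 18.82 MΩ.
Loaded-divider output: V_out = 8.60 × 0.7668 = 6.594 V.
(Unloaded: V_out = x·V_supply = 6.74 V.)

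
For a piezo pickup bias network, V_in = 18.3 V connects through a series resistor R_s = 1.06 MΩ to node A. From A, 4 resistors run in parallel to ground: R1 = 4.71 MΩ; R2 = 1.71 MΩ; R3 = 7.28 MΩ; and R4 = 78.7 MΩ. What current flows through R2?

I ≈ 5.34 µA

Parallel bank: R_p = 1/(1/4.71 + 1/1.71 + 1/7.28 + 1/78.7) = 1.056 MΩ.
V_A = 18.3 × 1.056/2.116 = 9.132 V.
Branch current I = V_A/R2 = 9.132/1.71 = 5.340 µA.
(Equivalently: I_total = 8.649 µA, then current-divider fraction G_k/ΣG = 0.6174.)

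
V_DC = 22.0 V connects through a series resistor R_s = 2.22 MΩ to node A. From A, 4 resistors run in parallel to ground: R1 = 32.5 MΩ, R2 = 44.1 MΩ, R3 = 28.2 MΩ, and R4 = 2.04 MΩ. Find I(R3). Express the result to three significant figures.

I ≈ 0.341 µA

Combine the parallel branches: R_p = (1/32.5 + 1/44.1 + 1/28.2 + 1/2.04)⁻¹ = 1.727 MΩ.
V_A by voltage divider: V_A = 22.0 × 1.727/(2.22 + 1.727) = 9.625 V.
Branch current I = V_A/R3 = 9.625/28.2 = 0.3413 µA.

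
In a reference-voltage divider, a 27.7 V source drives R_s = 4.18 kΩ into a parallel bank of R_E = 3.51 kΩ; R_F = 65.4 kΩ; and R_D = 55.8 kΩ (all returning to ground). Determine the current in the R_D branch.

I ≈ 0.213 mA

Parallel bank: R_p = 1/(1/3.51 + 1/65.4 + 1/55.8) = 3.144 kΩ.
Node voltage V_A = V_s · R_p/(R_s + R_p) = 27.7 × 0.4292 = 11.89 V.
Branch current I = V_A/R_D = 11.89/55.8 = 0.2131 mA.
(Equivalently: I_total = 3.782 mA, then current-divider fraction G_k/ΣG = 0.05634.)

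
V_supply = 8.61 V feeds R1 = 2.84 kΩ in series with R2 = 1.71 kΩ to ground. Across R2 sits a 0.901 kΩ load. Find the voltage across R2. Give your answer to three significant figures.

V_out ≈ 1.48 V

First combine the lower leg with the load: R2 ‖ R_L = 0.5901 kΩ.
Now apply the divider: V_out = 8.61 × 0.1720 = 1.481 V.
(Unloaded it would be 3.24 V; the load pulls it down.)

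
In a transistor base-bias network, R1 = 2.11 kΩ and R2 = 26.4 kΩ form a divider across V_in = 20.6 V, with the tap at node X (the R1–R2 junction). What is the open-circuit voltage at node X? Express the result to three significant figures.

V_th ≈ 19.1 V

With X open, the divider is unloaded: V_th = 20.6 × 26.4/28.51 = 19.08 V.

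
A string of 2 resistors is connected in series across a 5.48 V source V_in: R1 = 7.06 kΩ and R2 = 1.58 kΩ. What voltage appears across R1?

ΣR = 7.06 + 1.58 = 8.640 kΩ.
Voltage divider: V = V_in · (7.060 / 8.640) = 5.48 × 0.8171 = 4.478 V.

V ≈ 4.48 V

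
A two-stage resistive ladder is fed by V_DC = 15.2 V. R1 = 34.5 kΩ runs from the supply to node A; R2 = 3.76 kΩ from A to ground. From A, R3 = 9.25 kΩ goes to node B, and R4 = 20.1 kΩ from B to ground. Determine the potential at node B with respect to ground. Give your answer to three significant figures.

The second stage (R3 + R4 = 29.35 kΩ) loads node A in parallel with R2.
R2 ‖ (R3+R4) = 3.333 kΩ.
First divider: V_A = V_DC · 3.333/(34.5 + 3.333) = 1.339 V.
V_B = V_A × 0.6848 = 0.9171 V.

V_B ≈ 0.917 V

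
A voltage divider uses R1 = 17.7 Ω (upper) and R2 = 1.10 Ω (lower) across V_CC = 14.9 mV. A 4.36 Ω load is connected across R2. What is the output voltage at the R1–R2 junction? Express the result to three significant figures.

R2 ‖ R_L = (1.10 × 4.36)/(1.10 + 4.36) = 0.8784 Ω.
Then V_out = V_CC · R2'/(R1 + R2') = 14.9 × 0.8784/18.58 = 0.7045 mV.

V_out ≈ 0.704 mV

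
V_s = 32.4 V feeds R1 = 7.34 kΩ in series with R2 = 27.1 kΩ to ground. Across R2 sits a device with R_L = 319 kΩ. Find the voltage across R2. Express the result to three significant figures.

V_out ≈ 25.0 V

R2 ‖ R_L = (27.1 × 319)/(27.1 + 319) = 24.98 kΩ.
Then V_out = V_s · R2'/(R1 + R2') = 32.4 × 24.98/32.32 = 25.04 V.
(Unloaded it would be 25.5 V; the load pulls it down.)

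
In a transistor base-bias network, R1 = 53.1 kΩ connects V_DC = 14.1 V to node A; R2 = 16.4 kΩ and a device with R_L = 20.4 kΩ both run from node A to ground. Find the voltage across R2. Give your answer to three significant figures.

V_out ≈ 2.06 V

R2 ‖ R_L = (16.4 × 20.4)/(16.4 + 20.4) = 9.091 kΩ.
Then V_out = V_DC · R2'/(R1 + R2') = 14.1 × 9.091/62.19 = 2.061 V.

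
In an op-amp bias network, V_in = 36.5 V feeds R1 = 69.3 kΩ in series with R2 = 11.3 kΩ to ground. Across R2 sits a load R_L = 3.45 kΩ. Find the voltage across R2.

V_out ≈ 1.34 V

First combine the lower leg with the load: R2 ‖ R_L = 2.643 kΩ.
Voltage divider with the loaded lower leg: V_out = 36.5 × 2.643/(69.3 + 2.643) = 36.5 × 0.03674 = 1.341 V.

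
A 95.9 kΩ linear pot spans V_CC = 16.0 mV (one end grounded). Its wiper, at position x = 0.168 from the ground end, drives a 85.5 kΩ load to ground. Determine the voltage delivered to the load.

Lower segment x·R_p = 16.11 kΩ; upper segment (1−x)·R_p = 79.79 kΩ.
Lower segment in parallel with the load: 16.11 ‖ 85.5 = 13.56 kΩ.
Loaded-divider output: V_out = 16.0 × 0.1452 = 2.324 mV.

V_out ≈ 2.32 mV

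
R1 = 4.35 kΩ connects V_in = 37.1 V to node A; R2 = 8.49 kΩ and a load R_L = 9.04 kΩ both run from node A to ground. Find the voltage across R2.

The load sits in parallel with R2, giving an effective lower resistance R2' = R2·R_L/(R2+R_L) = 4.378 kΩ.
Then V_out = V_in · R2'/(R1 + R2') = 37.1 × 4.378/8.728 = 18.61 V.

V_out ≈ 18.6 V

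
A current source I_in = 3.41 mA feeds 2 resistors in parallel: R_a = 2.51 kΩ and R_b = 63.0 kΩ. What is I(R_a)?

I ≈ 3.28 mA

For two parallel branches, I_k = I_in · (other R)/(sum of R).
I(R_a) = 3.41 × 63.0/(2.51 + 63.0) = 3.41 × 0.9617 = 3.279 mA.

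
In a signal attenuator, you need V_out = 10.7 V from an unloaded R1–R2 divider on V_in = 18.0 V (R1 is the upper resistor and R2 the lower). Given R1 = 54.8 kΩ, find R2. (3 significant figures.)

V_out/V_in = R2/(R1+R2) = 0.5944.
So R2 = R1 · V_out/(V_in − V_out) = 54.8 × 10.7/(18.0 − 10.7) = 54.8 × 1.466 = 80.32 kΩ.

R2 ≈ 80.3 kΩ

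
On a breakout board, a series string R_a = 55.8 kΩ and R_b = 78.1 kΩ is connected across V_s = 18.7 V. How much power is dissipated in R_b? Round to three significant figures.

P ≈ 1.52 mW

ΣR = 133.9 kΩ → I = 18.7/133.9 = 0.1397 mA.
P = I²R = 0.01950 × 78.1 = 1.523 mW.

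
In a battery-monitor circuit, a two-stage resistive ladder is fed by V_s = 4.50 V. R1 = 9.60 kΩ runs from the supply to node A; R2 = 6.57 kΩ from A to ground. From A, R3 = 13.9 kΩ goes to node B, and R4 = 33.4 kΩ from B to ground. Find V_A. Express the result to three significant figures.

Looking into the second stage from A: R3 + R4 = 47.30 kΩ appears in parallel with R2.
Effective lower resistance at A: R2 ‖ 47.30 = 5.769 kΩ.
First divider: V_A = V_s · 5.769/(9.60 + 5.769) = 1.689 V.

V_A ≈ 1.69 V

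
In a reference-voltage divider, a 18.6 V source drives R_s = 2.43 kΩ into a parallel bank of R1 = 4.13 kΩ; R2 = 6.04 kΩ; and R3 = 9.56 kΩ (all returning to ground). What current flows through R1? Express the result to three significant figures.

I ≈ 2.01 mA

Combine the parallel branches: R_p = (1/4.13 + 1/6.04 + 1/9.56)⁻¹ = 1.952 kΩ.
Node voltage V_A = V_s · R_p/(R_s + R_p) = 18.6 × 0.4455 = 8.286 V.
I(R1) = V_A / R1 = 8.286/4.13 = 2.006 mA.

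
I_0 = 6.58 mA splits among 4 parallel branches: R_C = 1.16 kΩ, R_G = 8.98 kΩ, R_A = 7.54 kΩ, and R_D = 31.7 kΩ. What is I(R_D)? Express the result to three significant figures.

Conductances: ΣG = 1/1.16 + 1/8.98 + 1/7.54 + 1/31.7 = 1.138 (1/kΩ).
R_D takes the fraction G_k/ΣG = 0.03155/1.138 = 0.02773, so I = 6.58 × 0.02773 = 0.1825 mA.

I ≈ 0.182 mA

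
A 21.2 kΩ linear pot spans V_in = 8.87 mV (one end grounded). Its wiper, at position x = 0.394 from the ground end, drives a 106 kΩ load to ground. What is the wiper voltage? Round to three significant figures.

V_out ≈ 3.34 mV

Lower segment x·R_p = 8.353 kΩ; upper segment (1−x)·R_p = 12.85 kΩ.
(x·R_p) ‖ R_L = 7.743 kΩ.
Loaded-divider output: V_out = 8.87 × 0.3760 = 3.336 mV.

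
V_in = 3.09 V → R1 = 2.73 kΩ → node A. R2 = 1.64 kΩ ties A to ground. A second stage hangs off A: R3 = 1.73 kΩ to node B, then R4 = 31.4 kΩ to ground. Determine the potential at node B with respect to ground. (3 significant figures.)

V_B ≈ 1.07 V

Looking into the second stage from A: R3 + R4 = 33.13 kΩ appears in parallel with R2.
R2 ‖ (R3+R4) = 1.563 kΩ.
So V_A = 3.09 × 0.3640 = 1.125 V.
Stage 2 is unloaded, so V_B = V_A · R4/(R3+R4) = 1.125 × 31.4/33.13 = 1.066 V.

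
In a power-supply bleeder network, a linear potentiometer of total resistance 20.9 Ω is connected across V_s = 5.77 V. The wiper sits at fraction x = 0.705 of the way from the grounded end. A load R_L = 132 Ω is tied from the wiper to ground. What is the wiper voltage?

V_out ≈ 3.94 V

Lower segment x·R_p = 14.73 Ω; upper segment (1−x)·R_p = 6.166 Ω.
(x·R_p) ‖ R_L = 13.25 Ω.
Loaded-divider output: V_out = 5.77 × 0.6825 = 3.938 V.
(Unloaded: V_out = x·V_s = 4.07 V.)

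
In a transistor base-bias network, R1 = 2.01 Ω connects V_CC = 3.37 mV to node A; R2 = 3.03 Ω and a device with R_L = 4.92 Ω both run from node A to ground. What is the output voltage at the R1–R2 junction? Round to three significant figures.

R2 ‖ R_L = (3.03 × 4.92)/(3.03 + 4.92) = 1.875 Ω.
Then V_out = V_CC · R2'/(R1 + R2') = 3.37 × 1.875/3.885 = 1.627 mV.

V_out ≈ 1.63 mV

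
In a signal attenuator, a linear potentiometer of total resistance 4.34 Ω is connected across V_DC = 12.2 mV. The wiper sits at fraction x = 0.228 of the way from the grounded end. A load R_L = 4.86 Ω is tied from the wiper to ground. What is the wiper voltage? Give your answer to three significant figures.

Split the track: R_lower = x·R_p = 0.9895 Ω, R_upper = (1−x)·R_p = 3.350 Ω.
Lower segment in parallel with the load: 0.9895 ‖ 4.86 = 0.8221 Ω.
V_out = 12.2 × 0.8221/(3.350 + 0.8221) = 2.404 mV.

V_out ≈ 2.40 mV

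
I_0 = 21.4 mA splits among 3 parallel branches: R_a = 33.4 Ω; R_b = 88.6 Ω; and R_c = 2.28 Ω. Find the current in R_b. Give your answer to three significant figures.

I ≈ 0.503 mA

ΣG = 1/33.4 + 1/88.6 + 1/2.28 = 0.4798.
By the current-divider rule, I = I_0 · G_k/ΣG = 21.4 × 0.02352 = 0.5034 mA.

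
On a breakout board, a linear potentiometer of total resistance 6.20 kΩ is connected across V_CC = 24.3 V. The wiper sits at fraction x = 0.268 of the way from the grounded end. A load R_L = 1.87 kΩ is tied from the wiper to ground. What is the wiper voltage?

V_out ≈ 3.95 V

Lower segment x·R_p = 1.662 kΩ; upper segment (1−x)·R_p = 4.538 kΩ.
R_L loads the lower segment: effective lower R = 0.8798 kΩ.
Loaded-divider output: V_out = 24.3 × 0.1624 = 3.946 V.
(Unloaded: V_out = x·V_CC = 6.51 V.)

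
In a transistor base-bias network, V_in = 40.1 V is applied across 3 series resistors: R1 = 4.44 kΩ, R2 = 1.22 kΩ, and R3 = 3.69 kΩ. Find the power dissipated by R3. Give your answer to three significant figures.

ΣR = 9.350 kΩ → I = 40.1/9.350 = 4.289 mA.
P(R3) = I²·R3 = (4.289)² × 3.69 = 67.87 mW.

P ≈ 67.9 mW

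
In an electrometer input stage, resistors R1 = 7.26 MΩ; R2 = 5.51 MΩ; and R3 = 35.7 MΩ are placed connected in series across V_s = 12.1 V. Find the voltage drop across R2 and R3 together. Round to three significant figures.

V ≈ 10.3 V

ΣR = 7.26 + 5.51 + 35.7 = 48.47 MΩ.
R_{R2..R3} = 5.51 + 35.7 = 41.21 MΩ.
Voltage divider: V = V_s · (41.21 / 48.47) = 12.1 × 0.8502 = 10.29 V.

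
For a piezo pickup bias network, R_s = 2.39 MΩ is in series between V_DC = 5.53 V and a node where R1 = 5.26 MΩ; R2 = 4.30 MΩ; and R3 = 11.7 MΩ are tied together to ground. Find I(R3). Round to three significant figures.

Parallel bank: R_p = 1/(1/5.26 + 1/4.30 + 1/11.7) = 1.968 MΩ.
Node voltage V_A = V_DC · R_p/(R_s + R_p) = 5.53 × 0.4516 = 2.497 V.
Branch current I = V_A/R3 = 2.497/11.7 = 0.2134 µA.

I ≈ 0.213 µA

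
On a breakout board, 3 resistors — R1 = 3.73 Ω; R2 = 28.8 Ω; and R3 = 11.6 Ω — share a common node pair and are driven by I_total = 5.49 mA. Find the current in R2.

I ≈ 0.490 mA

ΣG = 1/3.73 + 1/28.8 + 1/11.6 = 0.3890.
By the current-divider rule, I = I_total · G_k/ΣG = 5.49 × 0.08925 = 0.4900 mA.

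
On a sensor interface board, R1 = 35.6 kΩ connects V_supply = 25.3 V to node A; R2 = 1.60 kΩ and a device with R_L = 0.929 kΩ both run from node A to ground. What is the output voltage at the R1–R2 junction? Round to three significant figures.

V_out ≈ 0.411 V

The load sits in parallel with R2, giving an effective lower resistance R2' = R2·R_L/(R2+R_L) = 0.5877 kΩ.
Voltage divider with the loaded lower leg: V_out = 25.3 × 0.5877/(35.6 + 0.5877) = 25.3 × 0.01624 = 0.4109 V.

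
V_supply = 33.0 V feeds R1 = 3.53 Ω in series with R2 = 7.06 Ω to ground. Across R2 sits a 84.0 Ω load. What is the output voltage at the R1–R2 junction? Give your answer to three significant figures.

V_out ≈ 21.4 V

First combine the lower leg with the load: R2 ‖ R_L = 6.513 Ω.
Voltage divider with the loaded lower leg: V_out = 33.0 × 6.513/(3.53 + 6.513) = 33.0 × 0.6485 = 21.40 V.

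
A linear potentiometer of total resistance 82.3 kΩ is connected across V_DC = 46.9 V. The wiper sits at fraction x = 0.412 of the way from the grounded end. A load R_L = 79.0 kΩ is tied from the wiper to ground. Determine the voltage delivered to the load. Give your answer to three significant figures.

Lower segment x·R_p = 33.91 kΩ; upper segment (1−x)·R_p = 48.39 kΩ.
Lower segment in parallel with the load: 33.91 ‖ 79.0 = 23.72 kΩ.
V_out = 46.9 × 23.72/(48.39 + 23.72) = 15.43 V.
(Unloaded: V_out = x·V_DC = 19.3 V.)

V_out ≈ 15.4 V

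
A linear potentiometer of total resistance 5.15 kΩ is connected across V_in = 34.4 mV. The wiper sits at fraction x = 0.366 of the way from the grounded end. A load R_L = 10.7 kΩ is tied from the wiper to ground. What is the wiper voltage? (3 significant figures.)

V_out ≈ 11.3 mV

Split the track: R_lower = x·R_p = 1.885 kΩ, R_upper = (1−x)·R_p = 3.265 kΩ.
(x·R_p) ‖ R_L = 1.603 kΩ.
Loaded-divider output: V_out = 34.4 × 0.3292 = 11.33 mV.
(Unloaded: V_out = x·V_in = 12.6 mV.)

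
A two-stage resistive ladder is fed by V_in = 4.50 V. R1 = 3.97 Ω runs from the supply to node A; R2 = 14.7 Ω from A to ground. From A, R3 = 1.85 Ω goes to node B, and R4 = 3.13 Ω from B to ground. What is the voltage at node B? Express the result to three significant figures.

V_B ≈ 1.37 V

The second stage (R3 + R4 = 4.980 Ω) loads node A in parallel with R2.
R2 ‖ (R3+R4) = 3.720 Ω.
First divider: V_A = V_in · 3.720/(3.97 + 3.720) = 2.177 V.
Then the unloaded second divider: V_B = V_A × R4/(R3+R4) = 2.177 × 0.6285 = 1.368 V.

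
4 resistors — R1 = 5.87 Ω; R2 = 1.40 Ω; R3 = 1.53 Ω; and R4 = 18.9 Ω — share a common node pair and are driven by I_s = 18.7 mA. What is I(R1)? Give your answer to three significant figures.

I ≈ 2.00 mA

Total conductance ΣG = 1/5.87 + 1/1.40 + 1/1.53 + 1/18.9 = 1.591 (units of 1/Ω).
By the current-divider rule, I = I_s · G_k/ΣG = 18.7 × 0.1071 = 2.002 mA.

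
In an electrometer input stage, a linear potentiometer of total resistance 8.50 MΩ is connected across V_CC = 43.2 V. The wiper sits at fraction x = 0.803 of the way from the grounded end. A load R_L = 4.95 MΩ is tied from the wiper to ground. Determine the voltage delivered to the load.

V_out ≈ 27.3 V

Split the track: R_lower = x·R_p = 6.826 MΩ, R_upper = (1−x)·R_p = 1.674 MΩ.
Lower segment in parallel with the load: 6.826 ‖ 4.95 = 2.869 MΩ.
Then V_out = V_CC · 2.869/(1.674 + 2.869) = 27.28 V.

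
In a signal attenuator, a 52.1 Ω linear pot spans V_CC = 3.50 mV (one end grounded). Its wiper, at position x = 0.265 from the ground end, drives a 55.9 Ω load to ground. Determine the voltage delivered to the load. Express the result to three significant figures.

V_out ≈ 0.785 mV

The pot divides into 38.29 Ω above the wiper and 13.81 Ω below.
Lower segment in parallel with the load: 13.81 ‖ 55.9 = 11.07 Ω.
Then V_out = V_CC · 11.07/(38.29 + 11.07) = 0.7850 mV.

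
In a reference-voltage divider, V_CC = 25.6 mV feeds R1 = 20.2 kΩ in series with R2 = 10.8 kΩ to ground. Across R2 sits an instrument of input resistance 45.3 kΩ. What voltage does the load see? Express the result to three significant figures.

R2 ‖ R_L = (10.8 × 45.3)/(10.8 + 45.3) = 8.721 kΩ.
Then V_out = V_CC · R2'/(R1 + R2') = 25.6 × 8.721/28.92 = 7.719 mV.

V_out ≈ 7.72 mV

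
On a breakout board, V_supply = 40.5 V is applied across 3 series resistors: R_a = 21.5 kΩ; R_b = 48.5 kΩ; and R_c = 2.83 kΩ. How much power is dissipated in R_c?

P ≈ 0.875 mW

ΣR = 72.83 kΩ → I = 40.5/72.83 = 0.5561 mA.
V(R_c) = I·R = 1.574 V; P = V·I = 1.574 × 0.5561 = 0.8751 mW.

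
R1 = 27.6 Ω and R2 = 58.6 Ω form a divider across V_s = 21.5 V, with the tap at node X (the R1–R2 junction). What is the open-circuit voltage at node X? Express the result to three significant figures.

V_th ≈ 14.6 V

Open-circuit (no load on X): V_th = V_s · R2/(R1 + R2) = 21.5 × 58.6/(27.60 + 58.6) = 14.62 V.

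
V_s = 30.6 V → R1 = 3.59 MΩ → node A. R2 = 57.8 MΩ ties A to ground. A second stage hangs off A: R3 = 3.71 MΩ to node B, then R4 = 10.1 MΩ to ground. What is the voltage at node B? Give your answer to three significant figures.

The second stage (R3 + R4 = 13.81 MΩ) loads node A in parallel with R2.
Effective lower resistance at A: R2 ‖ 13.81 = 11.15 MΩ.
So V_A = 30.6 × 0.7564 = 23.15 V.
Stage 2 is unloaded, so V_B = V_A · R4/(R3+R4) = 23.15 × 10.1/13.81 = 16.93 V.

V_B ≈ 16.9 V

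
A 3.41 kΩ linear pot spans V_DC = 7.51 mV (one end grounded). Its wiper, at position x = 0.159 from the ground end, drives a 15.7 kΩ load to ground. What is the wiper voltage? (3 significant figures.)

Lower segment x·R_p = 0.5422 kΩ; upper segment (1−x)·R_p = 2.868 kΩ.
Lower segment in parallel with the load: 0.5422 ‖ 15.7 = 0.5241 kΩ.
Then V_out = V_DC · 0.5241/(2.868 + 0.5241) = 1.160 mV.

V_out ≈ 1.16 mV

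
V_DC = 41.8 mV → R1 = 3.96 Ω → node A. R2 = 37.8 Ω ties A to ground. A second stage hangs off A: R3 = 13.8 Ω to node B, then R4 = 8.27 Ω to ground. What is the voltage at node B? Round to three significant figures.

V_B ≈ 12.2 mV

Looking into the second stage from A: R3 + R4 = 22.07 Ω appears in parallel with R2.
R2 ‖ (R3+R4) = 13.93 Ω.
So V_A = 41.8 × 0.7787 = 32.55 mV.
Then the unloaded second divider: V_B = V_A × R4/(R3+R4) = 32.55 × 0.3747 = 12.20 mV.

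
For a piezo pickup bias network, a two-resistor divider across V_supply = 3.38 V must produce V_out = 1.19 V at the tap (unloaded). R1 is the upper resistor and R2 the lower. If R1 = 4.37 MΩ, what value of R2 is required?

V_out/V_supply = R2/(R1+R2) = 0.3521.
R2 = R1 · 0.3521/(1 − 0.3521) = 2.375 MΩ.

R2 ≈ 2.37 MΩ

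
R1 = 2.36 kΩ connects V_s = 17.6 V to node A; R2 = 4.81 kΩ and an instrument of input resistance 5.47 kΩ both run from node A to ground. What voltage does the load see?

R2 ‖ R_L = (4.81 × 5.47)/(4.81 + 5.47) = 2.559 kΩ.
Then V_out = V_s · R2'/(R1 + R2') = 17.6 × 2.559/4.919 = 9.157 V.
(Unloaded it would be 11.8 V; the load pulls it down.)

V_out ≈ 9.16 V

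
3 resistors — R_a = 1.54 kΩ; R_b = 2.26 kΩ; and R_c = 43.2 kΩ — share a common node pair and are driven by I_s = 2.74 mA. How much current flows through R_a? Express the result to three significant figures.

I ≈ 1.60 mA

Total conductance ΣG = 1/1.54 + 1/2.26 + 1/43.2 = 1.115 (units of 1/kΩ).
Current divider: I(R_a) = I_s · G_k/ΣG = 2.74 × (0.6494/1.115) = 2.74 × 0.5824 = 1.596 mA.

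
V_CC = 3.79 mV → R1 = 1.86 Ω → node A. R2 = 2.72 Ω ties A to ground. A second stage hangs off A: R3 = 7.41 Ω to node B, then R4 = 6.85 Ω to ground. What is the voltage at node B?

Node A sees R2 in parallel with the series input of stage 2, R3 + R4 = 14.26 Ω.
R2 ‖ (R3+R4) = 2.284 Ω.
V_A = 3.79 × 2.284/(1.86 + 2.284) = 2.089 mV.
Then the unloaded second divider: V_B = V_A × R4/(R3+R4) = 2.089 × 0.4804 = 1.003 mV.

V_B ≈ 1.00 mV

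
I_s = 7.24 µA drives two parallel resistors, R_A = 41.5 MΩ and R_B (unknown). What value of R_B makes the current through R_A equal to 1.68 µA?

In a two-way split, I_A/I_s = R_B/(R_A + R_B).
1.68/7.24 = R_B/(R_A + R_B) → R_B = R_A · (0.2320)/(1 − 0.2320) = 41.5 × 0.3022 = 12.54 MΩ.

R_B ≈ 12.5 MΩ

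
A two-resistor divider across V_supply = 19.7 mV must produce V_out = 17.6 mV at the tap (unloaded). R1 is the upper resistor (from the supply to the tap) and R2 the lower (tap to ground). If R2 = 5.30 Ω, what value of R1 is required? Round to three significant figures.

R1 ≈ 0.632 Ω

The divider ratio is R2/(R1+R2) = 17.6/19.7 = 0.8934.
So R1 = R2 · (V_supply/V_out − 1) = 5.30 × (19.7/17.6 − 1) = 5.30 × 0.1193 = 0.6324 Ω.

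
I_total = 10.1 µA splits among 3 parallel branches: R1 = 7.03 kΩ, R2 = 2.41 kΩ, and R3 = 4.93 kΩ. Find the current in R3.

I ≈ 2.70 µA

Total conductance ΣG = 1/7.03 + 1/2.41 + 1/4.93 = 0.7600 (units of 1/kΩ).
R3 takes the fraction G_k/ΣG = 0.2028/0.7600 = 0.2669, so I = 10.1 × 0.2669 = 2.696 µA.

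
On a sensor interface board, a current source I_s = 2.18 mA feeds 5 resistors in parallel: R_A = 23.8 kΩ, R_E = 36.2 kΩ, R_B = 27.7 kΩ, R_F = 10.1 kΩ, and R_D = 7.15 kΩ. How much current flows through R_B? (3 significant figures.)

Total conductance ΣG = 1/23.8 + 1/36.2 + 1/27.7 + 1/10.1 + 1/7.15 = 0.3446 (units of 1/kΩ).
Current divider: I(R_B) = I_s · G_k/ΣG = 2.18 × (0.03610/0.3446) = 2.18 × 0.1048 = 0.2284 mA.

I ≈ 0.228 mA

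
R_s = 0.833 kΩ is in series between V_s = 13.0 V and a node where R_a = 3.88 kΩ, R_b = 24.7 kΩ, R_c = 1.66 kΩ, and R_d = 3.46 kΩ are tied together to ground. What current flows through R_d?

Combine the parallel branches: R_p = (1/3.88 + 1/24.7 + 1/1.66 + 1/3.46)⁻¹ = 0.8406 kΩ.
Node voltage V_A = V_s · R_p/(R_s + R_p) = 13.0 × 0.5023 = 6.529 V.
I(R_d) = V_A / R_d = 6.529/3.46 = 1.887 mA.

I ≈ 1.89 mA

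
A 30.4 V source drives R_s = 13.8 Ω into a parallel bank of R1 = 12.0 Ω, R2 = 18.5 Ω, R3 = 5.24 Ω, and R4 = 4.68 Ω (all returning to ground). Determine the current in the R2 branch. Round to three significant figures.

I ≈ 0.194 A

Parallel bank: R_p = 1/(1/12.0 + 1/18.5 + 1/5.24 + 1/4.68) = 1.845 Ω.
V_A by voltage divider: V_A = 30.4 × 1.845/(13.8 + 1.845) = 3.586 V.
Branch current I = V_A/R2 = 3.586/18.5 = 0.1938 A.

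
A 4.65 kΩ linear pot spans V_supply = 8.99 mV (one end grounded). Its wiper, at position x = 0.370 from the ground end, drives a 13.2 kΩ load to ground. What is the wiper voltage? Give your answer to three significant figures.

Split the track: R_lower = x·R_p = 1.721 kΩ, R_upper = (1−x)·R_p = 2.930 kΩ.
(x·R_p) ‖ R_L = 1.522 kΩ.
Loaded-divider output: V_out = 8.99 × 0.3419 = 3.074 mV.

V_out ≈ 3.07 mV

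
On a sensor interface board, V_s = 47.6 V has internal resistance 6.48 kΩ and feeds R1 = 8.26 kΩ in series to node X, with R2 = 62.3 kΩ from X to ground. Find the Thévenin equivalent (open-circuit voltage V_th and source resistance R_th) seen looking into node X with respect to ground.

V_th ≈ 38.5 V, R_th ≈ 11.9 kΩ

R1' = 6.48 + 8.26 = 14.74 kΩ (source resistance + R1).
With X open, the divider is unloaded: V_th = 47.6 × 62.3/77.04 = 38.49 V.
Looking into X with the source shorted: R_th = R1'·R2/(R1'+R2) = 14.74 × 62.3/77.04 = 11.92 kΩ.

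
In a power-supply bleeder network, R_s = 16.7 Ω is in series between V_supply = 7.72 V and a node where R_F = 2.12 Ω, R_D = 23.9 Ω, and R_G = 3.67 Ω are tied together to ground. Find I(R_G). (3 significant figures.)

I ≈ 0.149 A

Equivalent of the parallel group: R_p = 1.272 Ω.
Node voltage V_A = V_supply · R_p/(R_s + R_p) = 7.72 × 0.07079 = 0.5465 V.
Branch current I = V_A/R_G = 0.5465/3.67 = 0.1489 A.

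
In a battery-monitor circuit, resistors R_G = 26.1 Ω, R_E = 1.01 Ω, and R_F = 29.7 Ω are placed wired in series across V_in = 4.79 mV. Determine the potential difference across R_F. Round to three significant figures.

V ≈ 2.50 mV

ΣR = 26.1 + 1.01 + 29.7 = 56.81 Ω.
Voltage divider: V = V_in · (29.70 / 56.81) = 4.79 × 0.5228 = 2.504 mV.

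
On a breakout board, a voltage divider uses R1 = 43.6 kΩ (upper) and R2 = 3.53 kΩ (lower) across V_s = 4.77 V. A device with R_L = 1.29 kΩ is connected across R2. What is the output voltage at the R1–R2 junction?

V_out ≈ 0.101 V

First combine the lower leg with the load: R2 ‖ R_L = 0.9448 kΩ.
Voltage divider with the loaded lower leg: V_out = 4.77 × 0.9448/(43.6 + 0.9448) = 4.77 × 0.02121 = 0.1012 V.
(Unloaded it would be 0.357 V; the load pulls it down.)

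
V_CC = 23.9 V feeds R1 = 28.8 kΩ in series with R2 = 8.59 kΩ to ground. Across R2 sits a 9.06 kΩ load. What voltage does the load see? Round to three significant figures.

First combine the lower leg with the load: R2 ‖ R_L = 4.409 kΩ.
Voltage divider with the loaded lower leg: V_out = 23.9 × 4.409/(28.8 + 4.409) = 23.9 × 0.1328 = 3.173 V.
(Unloaded it would be 5.49 V; the load pulls it down.)

V_out ≈ 3.17 V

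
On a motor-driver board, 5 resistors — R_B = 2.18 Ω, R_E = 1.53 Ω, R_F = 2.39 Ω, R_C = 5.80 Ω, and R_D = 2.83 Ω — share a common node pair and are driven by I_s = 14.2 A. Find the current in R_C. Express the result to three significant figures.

I ≈ 1.19 A

ΣG = 1/2.18 + 1/1.53 + 1/2.39 + 1/5.80 + 1/2.83 = 2.056.
By the current-divider rule, I = I_s · G_k/ΣG = 14.2 × 0.08384 = 1.191 A.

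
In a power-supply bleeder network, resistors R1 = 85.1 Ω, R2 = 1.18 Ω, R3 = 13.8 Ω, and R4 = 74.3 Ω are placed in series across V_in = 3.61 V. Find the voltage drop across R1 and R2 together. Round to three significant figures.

Total series resistance ΣR = 85.1 + 1.18 + 13.8 + 74.3 = 174.4 Ω.
R_{R1..R2} = 85.1 + 1.18 = 86.28 Ω.
Voltage divider: V = V_in · (86.28 / 174.4) = 3.61 × 0.4948 = 1.786 V.

V ≈ 1.79 V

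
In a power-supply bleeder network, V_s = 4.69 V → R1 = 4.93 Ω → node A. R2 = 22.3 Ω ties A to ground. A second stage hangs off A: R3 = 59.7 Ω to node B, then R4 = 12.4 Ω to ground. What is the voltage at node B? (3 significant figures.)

V_B ≈ 0.626 V

Node A sees R2 in parallel with the series input of stage 2, R3 + R4 = 72.10 Ω.
R2 ‖ (R3+R4) = 17.03 Ω.
So V_A = 4.69 × 0.7755 = 3.637 V.
Then the unloaded second divider: V_B = V_A × R4/(R3+R4) = 3.637 × 0.1720 = 0.6255 V.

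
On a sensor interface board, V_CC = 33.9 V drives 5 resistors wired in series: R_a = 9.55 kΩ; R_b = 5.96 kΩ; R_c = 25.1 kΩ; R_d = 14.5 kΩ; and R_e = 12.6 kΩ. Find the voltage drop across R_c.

V ≈ 12.6 V

Series total: ΣR = 9.55 + 5.96 + 25.1 + 14.5 + 12.6 = 67.71 kΩ.
By the voltage-divider rule, V = 33.9 × 25.10/67.71 = 12.57 V.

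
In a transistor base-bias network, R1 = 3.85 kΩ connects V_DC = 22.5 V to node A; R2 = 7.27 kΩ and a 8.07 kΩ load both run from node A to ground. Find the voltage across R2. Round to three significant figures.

R2 ‖ R_L = (7.27 × 8.07)/(7.27 + 8.07) = 3.825 kΩ.
Then V_out = V_DC · R2'/(R1 + R2') = 22.5 × 3.825/7.675 = 11.21 V.
(Unloaded it would be 14.7 V; the load pulls it down.)

V_out ≈ 11.2 V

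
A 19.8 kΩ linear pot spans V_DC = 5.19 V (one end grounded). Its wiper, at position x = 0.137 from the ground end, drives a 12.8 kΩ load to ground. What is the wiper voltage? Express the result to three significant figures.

V_out ≈ 0.601 V

Lower segment x·R_p = 2.713 kΩ; upper segment (1−x)·R_p = 17.09 kΩ.
R_L loads the lower segment: effective lower R = 2.238 kΩ.
Then V_out = V_DC · 2.238/(17.09 + 2.238) = 0.6011 V.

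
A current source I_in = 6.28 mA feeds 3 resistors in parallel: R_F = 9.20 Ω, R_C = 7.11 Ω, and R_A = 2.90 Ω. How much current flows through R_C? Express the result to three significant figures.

ΣG = 1/9.20 + 1/7.11 + 1/2.90 = 0.5942.
Current divider: I(R_C) = I_in · G_k/ΣG = 6.28 × (0.1406/0.5942) = 6.28 × 0.2367 = 1.487 mA.

I ≈ 1.49 mA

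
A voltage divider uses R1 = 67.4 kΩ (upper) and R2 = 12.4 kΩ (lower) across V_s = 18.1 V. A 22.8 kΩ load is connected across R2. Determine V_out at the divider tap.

V_out ≈ 1.93 V

R2 ‖ R_L = (12.4 × 22.8)/(12.4 + 22.8) = 8.032 kΩ.
Then V_out = V_s · R2'/(R1 + R2') = 18.1 × 8.032/75.43 = 1.927 V.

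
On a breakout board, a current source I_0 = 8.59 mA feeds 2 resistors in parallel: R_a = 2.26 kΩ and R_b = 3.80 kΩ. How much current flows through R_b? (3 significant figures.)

I ≈ 3.20 mA

Two-branch current divider: I_k = I_0 · R_other/(R_1 + R_2).
I(R_b) = 8.59 × 2.26/(2.26 + 3.80) = 8.59 × 0.3729 = 3.204 mA.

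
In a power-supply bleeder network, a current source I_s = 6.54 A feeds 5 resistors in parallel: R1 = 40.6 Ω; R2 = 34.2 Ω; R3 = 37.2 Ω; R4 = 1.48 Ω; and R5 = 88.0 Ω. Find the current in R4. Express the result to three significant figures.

I ≈ 5.76 A

Total conductance ΣG = 1/40.6 + 1/34.2 + 1/37.2 + 1/1.48 + 1/88.0 = 0.7678 (units of 1/Ω).
Current divider: I(R4) = I_s · G_k/ΣG = 6.54 × (0.6757/0.7678) = 6.54 × 0.8800 = 5.755 A.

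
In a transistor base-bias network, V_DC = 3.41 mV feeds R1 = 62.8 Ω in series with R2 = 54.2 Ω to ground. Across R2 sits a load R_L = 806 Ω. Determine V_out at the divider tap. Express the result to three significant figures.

R2 ‖ R_L = (54.2 × 806)/(54.2 + 806) = 50.78 Ω.
Then V_out = V_DC · R2'/(R1 + R2') = 3.41 × 50.78/113.6 = 1.525 mV.

V_out ≈ 1.52 mV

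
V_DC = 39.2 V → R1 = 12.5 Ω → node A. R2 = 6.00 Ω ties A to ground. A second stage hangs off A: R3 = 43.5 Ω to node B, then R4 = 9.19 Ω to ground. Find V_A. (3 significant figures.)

Looking into the second stage from A: R3 + R4 = 52.69 Ω appears in parallel with R2.
R2 ‖ (R3+R4) = 5.387 Ω.
First divider: V_A = V_DC · 5.387/(12.5 + 5.387) = 11.81 V.

V_A ≈ 11.8 V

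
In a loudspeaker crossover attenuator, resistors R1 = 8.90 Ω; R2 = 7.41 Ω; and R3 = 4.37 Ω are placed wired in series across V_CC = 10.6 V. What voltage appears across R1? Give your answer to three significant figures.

V ≈ 4.56 V

ΣR = 8.90 + 7.41 + 4.37 = 20.68 Ω.
V = V_CC · R/ΣR = 10.6 × 0.4304 = 4.562 V.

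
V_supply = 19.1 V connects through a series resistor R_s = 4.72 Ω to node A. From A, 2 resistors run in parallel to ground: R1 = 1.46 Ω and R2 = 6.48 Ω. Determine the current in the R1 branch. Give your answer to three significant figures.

Combine the parallel branches: R_p = (1/1.46 + 1/6.48)⁻¹ = 1.192 Ω.
Node voltage V_A = V_supply · R_p/(R_s + R_p) = 19.1 × 0.2016 = 3.850 V.
Branch current I = V_A/R1 = 3.850/1.46 = 2.637 A.

I ≈ 2.64 A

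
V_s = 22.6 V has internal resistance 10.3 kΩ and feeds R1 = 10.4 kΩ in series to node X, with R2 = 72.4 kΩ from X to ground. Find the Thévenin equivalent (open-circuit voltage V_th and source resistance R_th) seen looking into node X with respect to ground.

V_th ≈ 17.6 V, R_th ≈ 16.1 kΩ

R1' = 10.3 + 10.4 = 20.70 kΩ (source resistance + R1).
Open-circuit (no load on X): V_th = V_s · R2/(R1' + R2) = 22.6 × 72.4/(20.70 + 72.4) = 17.58 V.
Looking into X with the source shorted: R_th = R1'·R2/(R1'+R2) = 20.70 × 72.4/93.10 = 16.10 kΩ.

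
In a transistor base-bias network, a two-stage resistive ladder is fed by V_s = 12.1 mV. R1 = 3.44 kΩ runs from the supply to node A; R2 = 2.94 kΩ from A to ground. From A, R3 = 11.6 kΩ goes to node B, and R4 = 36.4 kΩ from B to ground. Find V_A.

Looking into the second stage from A: R3 + R4 = 48.00 kΩ appears in parallel with R2.
Effective lower resistance at A: R2 ‖ 48.00 = 2.770 kΩ.
V_A = 12.1 × 2.770/(3.44 + 2.770) = 5.398 mV.

V_A ≈ 5.40 mV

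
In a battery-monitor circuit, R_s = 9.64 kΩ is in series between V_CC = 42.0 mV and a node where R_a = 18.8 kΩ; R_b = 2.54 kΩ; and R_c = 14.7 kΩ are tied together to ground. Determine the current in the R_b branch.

Parallel bank: R_p = 1/(1/18.8 + 1/2.54 + 1/14.7) = 1.942 kΩ.
V_A by voltage divider: V_A = 42.0 × 1.942/(9.64 + 1.942) = 7.042 mV.
I(R_b) = V_A / R_b = 7.042/2.54 = 2.773 µA.

I ≈ 2.77 µA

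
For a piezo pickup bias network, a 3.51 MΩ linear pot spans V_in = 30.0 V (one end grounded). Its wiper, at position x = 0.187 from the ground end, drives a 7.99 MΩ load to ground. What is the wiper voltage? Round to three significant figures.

V_out ≈ 5.26 V

The pot divides into 2.854 MΩ above the wiper and 0.6564 MΩ below.
Lower segment in parallel with the load: 0.6564 ‖ 7.99 = 0.6065 MΩ.
Then V_out = V_in · 0.6065/(2.854 + 0.6065) = 5.259 V.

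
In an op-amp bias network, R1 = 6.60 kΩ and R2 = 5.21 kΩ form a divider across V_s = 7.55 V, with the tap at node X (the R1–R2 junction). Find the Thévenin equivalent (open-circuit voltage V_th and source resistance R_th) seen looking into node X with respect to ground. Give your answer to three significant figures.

With X open, the divider is unloaded: V_th = 7.55 × 5.21/11.81 = 3.331 V.
Looking into X with the source shorted: R_th = R1·R2/(R1+R2) = 6.600 × 5.21/11.81 = 2.912 kΩ.

V_th ≈ 3.33 V, R_th ≈ 2.91 kΩ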